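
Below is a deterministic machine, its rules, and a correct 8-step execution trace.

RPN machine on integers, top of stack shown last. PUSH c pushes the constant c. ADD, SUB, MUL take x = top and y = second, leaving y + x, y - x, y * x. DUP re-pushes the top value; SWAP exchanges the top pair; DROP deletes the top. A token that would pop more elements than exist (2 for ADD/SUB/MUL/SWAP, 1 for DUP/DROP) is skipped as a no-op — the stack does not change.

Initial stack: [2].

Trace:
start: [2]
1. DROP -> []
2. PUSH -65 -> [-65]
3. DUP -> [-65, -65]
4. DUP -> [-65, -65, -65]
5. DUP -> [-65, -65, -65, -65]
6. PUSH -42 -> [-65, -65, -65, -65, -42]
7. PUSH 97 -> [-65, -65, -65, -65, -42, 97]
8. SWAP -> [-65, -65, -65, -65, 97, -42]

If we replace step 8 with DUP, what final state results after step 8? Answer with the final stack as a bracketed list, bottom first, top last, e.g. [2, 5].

(re-executing from step 8 with the substitution; state before step 8: [-65, -65, -65, -65, -42, 97])
8. DUP -> [-65, -65, -65, -65, -42, 97, 97]

[-65, -65, -65, -65, -42, 97, 97]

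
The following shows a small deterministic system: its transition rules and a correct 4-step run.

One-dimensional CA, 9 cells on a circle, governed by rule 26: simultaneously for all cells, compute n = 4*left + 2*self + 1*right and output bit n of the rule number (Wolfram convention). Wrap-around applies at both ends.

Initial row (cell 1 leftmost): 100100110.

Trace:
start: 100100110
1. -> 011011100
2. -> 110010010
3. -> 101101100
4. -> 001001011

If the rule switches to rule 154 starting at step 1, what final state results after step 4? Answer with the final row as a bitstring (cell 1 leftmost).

(re-executing steps 1..4 under rule 154; state before step 1: 100100110)
1. -> 011011100
2. -> 110011010
3. -> 101110000
4. -> 001101001

001101001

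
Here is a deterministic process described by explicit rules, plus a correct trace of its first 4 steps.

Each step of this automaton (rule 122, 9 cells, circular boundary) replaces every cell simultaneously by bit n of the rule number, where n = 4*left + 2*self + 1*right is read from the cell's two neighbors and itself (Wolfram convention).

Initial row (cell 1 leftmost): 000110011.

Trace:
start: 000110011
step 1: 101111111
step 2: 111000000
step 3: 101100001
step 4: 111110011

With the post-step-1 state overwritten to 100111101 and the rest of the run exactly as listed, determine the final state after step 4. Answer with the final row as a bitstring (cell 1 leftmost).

001100110

state after step 1 := 100111101
step 2: 111100111
step 3: 000111100
step 4: 001100110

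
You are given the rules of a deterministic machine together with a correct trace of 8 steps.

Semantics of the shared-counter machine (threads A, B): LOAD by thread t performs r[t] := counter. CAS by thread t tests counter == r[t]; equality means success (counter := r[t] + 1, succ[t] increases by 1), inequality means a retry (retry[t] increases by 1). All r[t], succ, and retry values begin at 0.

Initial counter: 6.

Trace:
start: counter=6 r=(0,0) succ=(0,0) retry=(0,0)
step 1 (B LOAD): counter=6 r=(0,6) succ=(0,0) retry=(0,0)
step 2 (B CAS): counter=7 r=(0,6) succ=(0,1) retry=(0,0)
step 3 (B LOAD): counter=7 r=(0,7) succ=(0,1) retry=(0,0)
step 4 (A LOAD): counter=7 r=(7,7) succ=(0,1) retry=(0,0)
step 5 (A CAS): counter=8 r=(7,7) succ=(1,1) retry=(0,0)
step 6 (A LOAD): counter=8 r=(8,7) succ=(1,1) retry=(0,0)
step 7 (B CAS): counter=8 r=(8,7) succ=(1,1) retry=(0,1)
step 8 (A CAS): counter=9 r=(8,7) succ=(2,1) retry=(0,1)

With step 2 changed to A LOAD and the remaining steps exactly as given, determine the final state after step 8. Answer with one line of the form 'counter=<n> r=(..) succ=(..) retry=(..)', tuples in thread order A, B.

(re-executing from step 2 with the substitution; state before step 2: counter=6 r=(0,6) succ=(0,0) retry=(0,0))
step 2 (A LOAD): counter=6 r=(6,6) succ=(0,0) retry=(0,0)
step 3 (B LOAD): counter=6 r=(6,6) succ=(0,0) retry=(0,0)
step 4 (A LOAD): counter=6 r=(6,6) succ=(0,0) retry=(0,0)
step 5 (A CAS): counter=7 r=(6,6) succ=(1,0) retry=(0,0)
step 6 (A LOAD): counter=7 r=(7,6) succ=(1,0) retry=(0,0)
step 7 (B CAS): counter=7 r=(7,6) succ=(1,0) retry=(0,1)
step 8 (A CAS): counter=8 r=(7,6) succ=(2,0) retry=(0,1)

counter=8 r=(7,6) succ=(2,0) retry=(0,1)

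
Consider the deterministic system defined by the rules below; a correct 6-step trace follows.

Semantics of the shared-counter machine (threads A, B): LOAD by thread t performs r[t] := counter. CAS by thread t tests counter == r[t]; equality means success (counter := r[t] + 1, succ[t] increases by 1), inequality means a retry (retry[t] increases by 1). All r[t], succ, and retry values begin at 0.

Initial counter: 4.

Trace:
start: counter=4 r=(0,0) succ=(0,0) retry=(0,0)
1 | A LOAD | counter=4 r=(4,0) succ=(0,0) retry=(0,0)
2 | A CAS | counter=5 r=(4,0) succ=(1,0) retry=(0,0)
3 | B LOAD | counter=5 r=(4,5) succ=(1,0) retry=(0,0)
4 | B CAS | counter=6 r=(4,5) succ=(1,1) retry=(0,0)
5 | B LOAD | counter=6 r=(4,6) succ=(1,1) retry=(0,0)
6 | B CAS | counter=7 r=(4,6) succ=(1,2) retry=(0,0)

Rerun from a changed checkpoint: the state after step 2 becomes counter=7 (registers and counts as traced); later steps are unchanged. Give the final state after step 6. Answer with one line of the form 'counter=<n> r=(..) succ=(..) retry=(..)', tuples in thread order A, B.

counter=9 r=(4,8) succ=(1,2) retry=(0,0)

state after step 2 := counter=7 r=(4,0) succ=(1,0) retry=(0,0)
3 | B LOAD | counter=7 r=(4,7) succ=(1,0) retry=(0,0)
4 | B CAS | counter=8 r=(4,7) succ=(1,1) retry=(0,0)
5 | B LOAD | counter=8 r=(4,8) succ=(1,1) retry=(0,0)
6 | B CAS | counter=9 r=(4,8) succ=(1,2) retry=(0,0)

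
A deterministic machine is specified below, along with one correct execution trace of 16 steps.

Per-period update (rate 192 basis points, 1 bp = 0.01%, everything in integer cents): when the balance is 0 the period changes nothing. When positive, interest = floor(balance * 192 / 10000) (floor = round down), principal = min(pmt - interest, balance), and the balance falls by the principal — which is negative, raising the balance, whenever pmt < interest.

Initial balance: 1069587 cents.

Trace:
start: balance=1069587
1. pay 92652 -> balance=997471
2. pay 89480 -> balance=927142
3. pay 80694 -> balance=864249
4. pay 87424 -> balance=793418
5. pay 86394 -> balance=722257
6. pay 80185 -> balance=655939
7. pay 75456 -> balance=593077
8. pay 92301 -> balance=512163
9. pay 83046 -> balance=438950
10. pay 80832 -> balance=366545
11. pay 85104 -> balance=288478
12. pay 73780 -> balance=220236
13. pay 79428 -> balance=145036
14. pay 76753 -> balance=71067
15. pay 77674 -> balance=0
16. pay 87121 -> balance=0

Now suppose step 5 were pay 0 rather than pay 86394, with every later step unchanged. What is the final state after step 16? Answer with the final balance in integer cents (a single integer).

(re-executing from step 5 with the substitution; state before step 5: balance=793418)
5. pay 0 -> balance=808651
6. pay 80185 -> balance=743992
7. pay 75456 -> balance=682820
8. pay 92301 -> balance=603629
9. pay 83046 -> balance=532172
10. pay 80832 -> balance=461557
11. pay 85104 -> balance=385314
12. pay 73780 -> balance=318932
13. pay 79428 -> balance=245627
14. pay 76753 -> balance=173590
15. pay 77674 -> balance=99248
16. pay 87121 -> balance=14032

14032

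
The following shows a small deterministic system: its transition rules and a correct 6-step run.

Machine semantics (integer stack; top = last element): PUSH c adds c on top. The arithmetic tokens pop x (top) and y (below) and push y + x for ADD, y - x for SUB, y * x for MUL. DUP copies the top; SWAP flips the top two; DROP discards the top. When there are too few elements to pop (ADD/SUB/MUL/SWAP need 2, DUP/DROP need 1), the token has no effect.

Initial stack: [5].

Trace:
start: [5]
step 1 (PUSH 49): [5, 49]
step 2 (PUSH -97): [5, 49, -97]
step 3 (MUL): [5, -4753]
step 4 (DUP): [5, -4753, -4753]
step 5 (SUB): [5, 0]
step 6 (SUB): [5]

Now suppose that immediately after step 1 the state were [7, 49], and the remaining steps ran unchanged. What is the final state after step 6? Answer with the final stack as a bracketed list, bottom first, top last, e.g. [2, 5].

state after step 1 := [7, 49]
step 2 (PUSH -97): [7, 49, -97]
step 3 (MUL): [7, -4753]
step 4 (DUP): [7, -4753, -4753]
step 5 (SUB): [7, 0]
step 6 (SUB): [7]

[7]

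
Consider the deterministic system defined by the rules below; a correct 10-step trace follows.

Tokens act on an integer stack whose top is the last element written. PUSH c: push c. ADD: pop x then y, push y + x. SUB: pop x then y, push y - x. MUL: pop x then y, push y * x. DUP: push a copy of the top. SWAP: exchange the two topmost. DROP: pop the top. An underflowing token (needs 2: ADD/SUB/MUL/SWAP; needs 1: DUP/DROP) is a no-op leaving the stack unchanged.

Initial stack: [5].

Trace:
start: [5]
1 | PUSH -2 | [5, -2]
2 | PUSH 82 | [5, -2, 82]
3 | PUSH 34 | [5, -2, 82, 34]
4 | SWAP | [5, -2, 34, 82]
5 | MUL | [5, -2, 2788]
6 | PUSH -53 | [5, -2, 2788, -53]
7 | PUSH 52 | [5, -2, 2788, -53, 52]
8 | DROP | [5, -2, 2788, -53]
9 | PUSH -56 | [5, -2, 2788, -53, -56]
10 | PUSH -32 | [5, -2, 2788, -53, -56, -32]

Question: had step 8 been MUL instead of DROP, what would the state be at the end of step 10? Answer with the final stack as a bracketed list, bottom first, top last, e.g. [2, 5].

[5, -2, 2788, -2756, -56, -32]

(re-executing from step 8 with the substitution; state before step 8: [5, -2, 2788, -53, 52])
8 | MUL | [5, -2, 2788, -2756]
9 | PUSH -56 | [5, -2, 2788, -2756, -56]
10 | PUSH -32 | [5, -2, 2788, -2756, -56, -32]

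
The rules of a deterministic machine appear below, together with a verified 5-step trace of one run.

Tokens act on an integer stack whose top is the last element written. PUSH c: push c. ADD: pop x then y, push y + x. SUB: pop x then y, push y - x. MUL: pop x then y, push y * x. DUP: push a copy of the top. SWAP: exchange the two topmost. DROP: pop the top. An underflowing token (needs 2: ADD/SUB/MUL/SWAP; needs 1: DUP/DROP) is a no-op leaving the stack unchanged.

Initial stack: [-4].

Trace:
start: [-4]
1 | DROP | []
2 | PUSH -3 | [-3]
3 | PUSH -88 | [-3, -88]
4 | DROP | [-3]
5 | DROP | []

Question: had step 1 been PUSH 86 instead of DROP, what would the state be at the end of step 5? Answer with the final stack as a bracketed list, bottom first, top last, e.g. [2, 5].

(re-executing from step 1 with the substitution; state before step 1: [-4])
1 | PUSH 86 | [-4, 86]
2 | PUSH -3 | [-4, 86, -3]
3 | PUSH -88 | [-4, 86, -3, -88]
4 | DROP | [-4, 86, -3]
5 | DROP | [-4, 86]

[-4, 86]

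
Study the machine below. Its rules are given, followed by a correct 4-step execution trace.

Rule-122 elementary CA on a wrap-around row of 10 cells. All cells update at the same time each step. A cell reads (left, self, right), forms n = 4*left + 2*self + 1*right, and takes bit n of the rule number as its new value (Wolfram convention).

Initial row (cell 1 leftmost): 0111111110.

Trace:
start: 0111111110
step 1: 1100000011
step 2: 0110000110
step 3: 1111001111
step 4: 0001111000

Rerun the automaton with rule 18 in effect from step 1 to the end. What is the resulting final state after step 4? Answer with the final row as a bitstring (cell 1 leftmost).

0001001000

(re-executing steps 1..4 under rule 18; state before step 1: 0111111110)
step 1: 1000000001
step 2: 0100000010
step 3: 1010000101
step 4: 0001001000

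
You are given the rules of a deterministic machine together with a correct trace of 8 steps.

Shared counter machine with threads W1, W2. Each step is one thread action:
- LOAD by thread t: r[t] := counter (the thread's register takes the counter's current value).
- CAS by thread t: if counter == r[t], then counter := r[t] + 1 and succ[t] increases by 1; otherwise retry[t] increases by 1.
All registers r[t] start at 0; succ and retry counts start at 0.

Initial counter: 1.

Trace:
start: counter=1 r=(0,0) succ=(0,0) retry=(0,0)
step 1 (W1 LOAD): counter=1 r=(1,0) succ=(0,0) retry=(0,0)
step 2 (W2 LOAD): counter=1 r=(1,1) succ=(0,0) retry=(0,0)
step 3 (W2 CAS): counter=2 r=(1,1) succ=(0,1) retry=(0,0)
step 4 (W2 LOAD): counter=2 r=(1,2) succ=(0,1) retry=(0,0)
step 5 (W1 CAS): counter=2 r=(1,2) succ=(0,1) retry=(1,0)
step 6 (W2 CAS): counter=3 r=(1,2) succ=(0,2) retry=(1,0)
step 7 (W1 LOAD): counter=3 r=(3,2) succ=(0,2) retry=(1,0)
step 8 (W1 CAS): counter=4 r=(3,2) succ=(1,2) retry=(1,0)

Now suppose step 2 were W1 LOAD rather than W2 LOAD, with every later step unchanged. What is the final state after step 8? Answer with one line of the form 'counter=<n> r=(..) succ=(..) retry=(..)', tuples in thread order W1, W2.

counter=3 r=(2,1) succ=(2,0) retry=(0,2)

(re-executing from step 2 with the substitution; state before step 2: counter=1 r=(1,0) succ=(0,0) retry=(0,0))
step 2 (W1 LOAD): counter=1 r=(1,0) succ=(0,0) retry=(0,0)
step 3 (W2 CAS): counter=1 r=(1,0) succ=(0,0) retry=(0,1)
step 4 (W2 LOAD): counter=1 r=(1,1) succ=(0,0) retry=(0,1)
step 5 (W1 CAS): counter=2 r=(1,1) succ=(1,0) retry=(0,1)
step 6 (W2 CAS): counter=2 r=(1,1) succ=(1,0) retry=(0,2)
step 7 (W1 LOAD): counter=2 r=(2,1) succ=(1,0) retry=(0,2)
step 8 (W1 CAS): counter=3 r=(2,1) succ=(2,0) retry=(0,2)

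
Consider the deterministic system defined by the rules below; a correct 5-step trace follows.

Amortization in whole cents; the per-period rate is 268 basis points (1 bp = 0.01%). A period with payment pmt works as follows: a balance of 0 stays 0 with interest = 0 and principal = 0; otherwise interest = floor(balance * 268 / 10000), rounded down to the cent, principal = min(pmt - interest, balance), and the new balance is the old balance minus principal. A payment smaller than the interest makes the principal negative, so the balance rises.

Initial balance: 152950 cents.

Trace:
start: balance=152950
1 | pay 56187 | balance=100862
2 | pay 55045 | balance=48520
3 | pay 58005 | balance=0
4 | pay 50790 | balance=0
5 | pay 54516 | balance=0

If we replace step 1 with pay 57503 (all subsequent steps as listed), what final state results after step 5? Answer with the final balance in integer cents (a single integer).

(re-executing from step 1 with the substitution; state before step 1: balance=152950)
1 | pay 57503 | balance=99546
2 | pay 55045 | balance=47168
3 | pay 58005 | balance=0
4 | pay 50790 | balance=0
5 | pay 54516 | balance=0

0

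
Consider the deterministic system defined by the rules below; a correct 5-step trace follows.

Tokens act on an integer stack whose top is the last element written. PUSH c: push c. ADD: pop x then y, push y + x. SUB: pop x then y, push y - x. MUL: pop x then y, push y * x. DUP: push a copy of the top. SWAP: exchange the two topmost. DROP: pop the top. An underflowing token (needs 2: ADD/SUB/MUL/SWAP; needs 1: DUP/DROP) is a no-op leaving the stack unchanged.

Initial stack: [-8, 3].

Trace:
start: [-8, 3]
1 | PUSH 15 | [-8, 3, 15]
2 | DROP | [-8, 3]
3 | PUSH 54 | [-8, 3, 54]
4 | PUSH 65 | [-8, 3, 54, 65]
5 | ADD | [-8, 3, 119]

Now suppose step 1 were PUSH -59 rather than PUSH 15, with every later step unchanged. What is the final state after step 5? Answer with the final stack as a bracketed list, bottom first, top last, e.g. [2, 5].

(re-executing from step 1 with the substitution; state before step 1: [-8, 3])
1 | PUSH -59 | [-8, 3, -59]
2 | DROP | [-8, 3]
3 | PUSH 54 | [-8, 3, 54]
4 | PUSH 65 | [-8, 3, 54, 65]
5 | ADD | [-8, 3, 119]

[-8, 3, 119]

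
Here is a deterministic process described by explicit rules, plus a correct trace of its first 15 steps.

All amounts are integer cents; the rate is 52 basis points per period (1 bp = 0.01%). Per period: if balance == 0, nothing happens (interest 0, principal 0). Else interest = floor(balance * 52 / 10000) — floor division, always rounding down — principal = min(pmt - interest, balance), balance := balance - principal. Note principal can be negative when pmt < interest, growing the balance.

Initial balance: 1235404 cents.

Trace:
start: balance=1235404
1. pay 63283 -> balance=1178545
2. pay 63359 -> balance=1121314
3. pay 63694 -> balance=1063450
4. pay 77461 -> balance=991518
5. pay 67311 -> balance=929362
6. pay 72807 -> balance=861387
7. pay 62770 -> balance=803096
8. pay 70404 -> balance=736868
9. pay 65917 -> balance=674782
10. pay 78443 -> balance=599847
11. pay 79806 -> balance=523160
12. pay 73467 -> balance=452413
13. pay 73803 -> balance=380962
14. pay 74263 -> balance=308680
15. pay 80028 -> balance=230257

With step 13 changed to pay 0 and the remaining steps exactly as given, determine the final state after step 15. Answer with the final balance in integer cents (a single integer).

(re-executing from step 13 with the substitution; state before step 13: balance=452413)
13. pay 0 -> balance=454765
14. pay 74263 -> balance=382866
15. pay 80028 -> balance=304828

304828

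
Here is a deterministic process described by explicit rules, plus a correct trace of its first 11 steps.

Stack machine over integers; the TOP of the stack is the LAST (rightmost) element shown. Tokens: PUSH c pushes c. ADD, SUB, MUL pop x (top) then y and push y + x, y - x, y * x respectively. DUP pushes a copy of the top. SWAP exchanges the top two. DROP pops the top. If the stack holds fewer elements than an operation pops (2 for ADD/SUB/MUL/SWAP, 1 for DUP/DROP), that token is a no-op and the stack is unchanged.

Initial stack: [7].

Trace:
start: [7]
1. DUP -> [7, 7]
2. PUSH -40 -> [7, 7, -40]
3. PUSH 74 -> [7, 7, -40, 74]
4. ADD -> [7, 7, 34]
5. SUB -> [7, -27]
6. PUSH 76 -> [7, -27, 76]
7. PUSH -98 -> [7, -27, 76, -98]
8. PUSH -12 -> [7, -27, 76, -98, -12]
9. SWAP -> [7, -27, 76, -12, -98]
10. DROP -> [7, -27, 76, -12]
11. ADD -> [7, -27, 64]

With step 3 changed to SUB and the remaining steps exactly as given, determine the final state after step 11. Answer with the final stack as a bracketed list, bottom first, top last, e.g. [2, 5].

[54, 64]

(re-executing from step 3 with the substitution; state before step 3: [7, 7, -40])
3. SUB -> [7, 47]
4. ADD -> [54]
5. SUB -> [54]
6. PUSH 76 -> [54, 76]
7. PUSH -98 -> [54, 76, -98]
8. PUSH -12 -> [54, 76, -98, -12]
9. SWAP -> [54, 76, -12, -98]
10. DROP -> [54, 76, -12]
11. ADD -> [54, 64]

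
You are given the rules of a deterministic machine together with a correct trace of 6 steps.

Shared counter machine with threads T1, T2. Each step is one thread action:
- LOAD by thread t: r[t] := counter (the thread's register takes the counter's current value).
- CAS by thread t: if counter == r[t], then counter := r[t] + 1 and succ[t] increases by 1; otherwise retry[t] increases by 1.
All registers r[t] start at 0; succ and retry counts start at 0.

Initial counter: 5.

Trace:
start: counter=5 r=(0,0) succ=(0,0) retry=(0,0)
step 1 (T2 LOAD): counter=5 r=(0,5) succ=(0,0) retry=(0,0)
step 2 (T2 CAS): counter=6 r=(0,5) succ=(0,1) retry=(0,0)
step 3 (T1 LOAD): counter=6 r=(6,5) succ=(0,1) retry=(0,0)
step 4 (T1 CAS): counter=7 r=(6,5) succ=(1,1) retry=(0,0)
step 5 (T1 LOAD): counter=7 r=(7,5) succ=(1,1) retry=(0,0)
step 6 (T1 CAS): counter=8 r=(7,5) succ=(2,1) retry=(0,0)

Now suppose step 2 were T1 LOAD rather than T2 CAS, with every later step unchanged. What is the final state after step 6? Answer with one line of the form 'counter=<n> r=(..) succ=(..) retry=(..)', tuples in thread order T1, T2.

counter=7 r=(6,5) succ=(2,0) retry=(0,0)

(re-executing from step 2 with the substitution; state before step 2: counter=5 r=(0,5) succ=(0,0) retry=(0,0))
step 2 (T1 LOAD): counter=5 r=(5,5) succ=(0,0) retry=(0,0)
step 3 (T1 LOAD): counter=5 r=(5,5) succ=(0,0) retry=(0,0)
step 4 (T1 CAS): counter=6 r=(5,5) succ=(1,0) retry=(0,0)
step 5 (T1 LOAD): counter=6 r=(6,5) succ=(1,0) retry=(0,0)
step 6 (T1 CAS): counter=7 r=(6,5) succ=(2,0) retry=(0,0)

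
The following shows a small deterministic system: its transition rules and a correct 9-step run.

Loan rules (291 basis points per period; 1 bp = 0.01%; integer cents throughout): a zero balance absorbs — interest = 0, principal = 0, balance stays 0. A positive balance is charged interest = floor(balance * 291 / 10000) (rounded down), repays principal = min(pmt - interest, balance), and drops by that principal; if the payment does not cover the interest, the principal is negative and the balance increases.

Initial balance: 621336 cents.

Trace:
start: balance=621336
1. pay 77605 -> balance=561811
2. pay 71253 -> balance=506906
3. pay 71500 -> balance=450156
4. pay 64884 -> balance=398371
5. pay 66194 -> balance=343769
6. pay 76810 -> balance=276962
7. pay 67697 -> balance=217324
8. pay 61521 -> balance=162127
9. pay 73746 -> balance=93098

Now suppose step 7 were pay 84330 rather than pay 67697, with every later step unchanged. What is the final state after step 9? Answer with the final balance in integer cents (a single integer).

(re-executing from step 7 with the substitution; state before step 7: balance=276962)
7. pay 84330 -> balance=200691
8. pay 61521 -> balance=145010
9. pay 73746 -> balance=75483

75483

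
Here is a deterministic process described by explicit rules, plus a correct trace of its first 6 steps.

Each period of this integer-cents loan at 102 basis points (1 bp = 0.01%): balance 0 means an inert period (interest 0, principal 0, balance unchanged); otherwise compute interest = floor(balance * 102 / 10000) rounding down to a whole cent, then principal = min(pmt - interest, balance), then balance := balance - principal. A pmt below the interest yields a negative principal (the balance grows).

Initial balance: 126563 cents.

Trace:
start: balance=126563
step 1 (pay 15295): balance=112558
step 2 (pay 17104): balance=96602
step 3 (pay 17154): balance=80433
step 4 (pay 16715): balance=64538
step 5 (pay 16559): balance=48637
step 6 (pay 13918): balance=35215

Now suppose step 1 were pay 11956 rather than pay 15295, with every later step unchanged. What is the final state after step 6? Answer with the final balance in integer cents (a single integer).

(re-executing from step 1 with the substitution; state before step 1: balance=126563)
step 1 (pay 11956): balance=115897
step 2 (pay 17104): balance=99975
step 3 (pay 17154): balance=83840
step 4 (pay 16715): balance=67980
step 5 (pay 16559): balance=52114
step 6 (pay 13918): balance=38727

38727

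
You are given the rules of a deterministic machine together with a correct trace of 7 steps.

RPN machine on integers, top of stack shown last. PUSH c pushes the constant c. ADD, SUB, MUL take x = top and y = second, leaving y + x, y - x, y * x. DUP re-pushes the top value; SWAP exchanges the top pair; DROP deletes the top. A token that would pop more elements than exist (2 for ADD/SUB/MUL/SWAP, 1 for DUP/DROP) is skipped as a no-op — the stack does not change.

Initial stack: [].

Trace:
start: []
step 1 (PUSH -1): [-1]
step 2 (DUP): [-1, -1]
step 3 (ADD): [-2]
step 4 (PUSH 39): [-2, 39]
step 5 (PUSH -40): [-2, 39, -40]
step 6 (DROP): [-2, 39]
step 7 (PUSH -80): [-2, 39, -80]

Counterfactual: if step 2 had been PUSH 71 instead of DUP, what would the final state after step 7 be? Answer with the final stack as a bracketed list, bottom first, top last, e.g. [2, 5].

(re-executing from step 2 with the substitution; state before step 2: [-1])
step 2 (PUSH 71): [-1, 71]
step 3 (ADD): [70]
step 4 (PUSH 39): [70, 39]
step 5 (PUSH -40): [70, 39, -40]
step 6 (DROP): [70, 39]
step 7 (PUSH -80): [70, 39, -80]

[70, 39, -80]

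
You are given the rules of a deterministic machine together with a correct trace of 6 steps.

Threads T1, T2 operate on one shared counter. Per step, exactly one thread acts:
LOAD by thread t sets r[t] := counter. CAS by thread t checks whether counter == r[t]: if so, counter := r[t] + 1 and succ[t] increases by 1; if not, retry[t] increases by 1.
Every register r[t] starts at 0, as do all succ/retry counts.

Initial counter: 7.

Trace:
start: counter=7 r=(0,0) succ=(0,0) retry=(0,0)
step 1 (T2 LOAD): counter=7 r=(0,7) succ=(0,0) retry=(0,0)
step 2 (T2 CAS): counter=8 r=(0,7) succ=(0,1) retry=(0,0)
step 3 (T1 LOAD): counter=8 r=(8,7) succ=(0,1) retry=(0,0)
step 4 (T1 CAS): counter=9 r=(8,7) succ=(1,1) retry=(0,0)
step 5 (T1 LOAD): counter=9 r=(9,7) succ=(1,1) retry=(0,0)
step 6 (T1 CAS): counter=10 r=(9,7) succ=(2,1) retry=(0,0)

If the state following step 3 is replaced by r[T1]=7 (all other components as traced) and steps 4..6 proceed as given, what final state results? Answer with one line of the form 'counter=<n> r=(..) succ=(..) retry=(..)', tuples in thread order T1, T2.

counter=9 r=(8,7) succ=(1,1) retry=(1,0)

state after step 3 := counter=8 r=(7,7) succ=(0,1) retry=(0,0)
step 4 (T1 CAS): counter=8 r=(7,7) succ=(0,1) retry=(1,0)
step 5 (T1 LOAD): counter=8 r=(8,7) succ=(0,1) retry=(1,0)
step 6 (T1 CAS): counter=9 r=(8,7) succ=(1,1) retry=(1,0)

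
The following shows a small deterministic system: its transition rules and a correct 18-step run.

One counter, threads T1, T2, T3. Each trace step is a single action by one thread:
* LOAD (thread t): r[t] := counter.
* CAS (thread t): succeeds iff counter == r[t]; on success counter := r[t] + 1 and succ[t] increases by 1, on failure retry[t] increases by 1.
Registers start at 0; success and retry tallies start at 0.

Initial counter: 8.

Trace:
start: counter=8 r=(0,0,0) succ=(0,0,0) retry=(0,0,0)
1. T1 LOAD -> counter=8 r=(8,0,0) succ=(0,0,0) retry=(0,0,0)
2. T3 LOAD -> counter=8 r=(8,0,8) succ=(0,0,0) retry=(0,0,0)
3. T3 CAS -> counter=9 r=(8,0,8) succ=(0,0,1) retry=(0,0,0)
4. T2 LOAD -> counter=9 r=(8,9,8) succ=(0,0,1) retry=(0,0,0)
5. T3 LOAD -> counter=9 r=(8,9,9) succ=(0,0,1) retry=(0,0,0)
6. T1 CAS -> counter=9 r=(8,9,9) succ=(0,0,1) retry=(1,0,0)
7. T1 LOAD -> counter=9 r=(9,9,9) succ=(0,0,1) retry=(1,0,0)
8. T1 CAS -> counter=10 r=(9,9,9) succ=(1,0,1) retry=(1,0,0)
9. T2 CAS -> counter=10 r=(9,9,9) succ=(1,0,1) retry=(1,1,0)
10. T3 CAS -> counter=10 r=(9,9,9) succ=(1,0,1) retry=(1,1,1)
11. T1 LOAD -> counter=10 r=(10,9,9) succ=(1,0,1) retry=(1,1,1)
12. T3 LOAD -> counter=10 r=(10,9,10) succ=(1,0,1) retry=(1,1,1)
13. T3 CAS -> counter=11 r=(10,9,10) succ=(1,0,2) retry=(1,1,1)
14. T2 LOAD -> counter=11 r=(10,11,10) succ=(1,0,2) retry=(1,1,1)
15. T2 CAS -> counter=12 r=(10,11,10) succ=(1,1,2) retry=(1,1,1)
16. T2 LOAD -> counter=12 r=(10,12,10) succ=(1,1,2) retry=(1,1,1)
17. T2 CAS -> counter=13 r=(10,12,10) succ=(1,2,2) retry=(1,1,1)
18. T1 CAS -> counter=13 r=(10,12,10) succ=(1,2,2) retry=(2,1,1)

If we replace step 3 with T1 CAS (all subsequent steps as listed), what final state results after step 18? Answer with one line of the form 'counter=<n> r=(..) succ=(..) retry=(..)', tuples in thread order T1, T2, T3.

counter=13 r=(10,12,10) succ=(2,2,1) retry=(2,1,1)

(re-executing from step 3 with the substitution; state before step 3: counter=8 r=(8,0,8) succ=(0,0,0) retry=(0,0,0))
3. T1 CAS -> counter=9 r=(8,0,8) succ=(1,0,0) retry=(0,0,0)
4. T2 LOAD -> counter=9 r=(8,9,8) succ=(1,0,0) retry=(0,0,0)
5. T3 LOAD -> counter=9 r=(8,9,9) succ=(1,0,0) retry=(0,0,0)
6. T1 CAS -> counter=9 r=(8,9,9) succ=(1,0,0) retry=(1,0,0)
7. T1 LOAD -> counter=9 r=(9,9,9) succ=(1,0,0) retry=(1,0,0)
8. T1 CAS -> counter=10 r=(9,9,9) succ=(2,0,0) retry=(1,0,0)
9. T2 CAS -> counter=10 r=(9,9,9) succ=(2,0,0) retry=(1,1,0)
10. T3 CAS -> counter=10 r=(9,9,9) succ=(2,0,0) retry=(1,1,1)
11. T1 LOAD -> counter=10 r=(10,9,9) succ=(2,0,0) retry=(1,1,1)
12. T3 LOAD -> counter=10 r=(10,9,10) succ=(2,0,0) retry=(1,1,1)
13. T3 CAS -> counter=11 r=(10,9,10) succ=(2,0,1) retry=(1,1,1)
14. T2 LOAD -> counter=11 r=(10,11,10) succ=(2,0,1) retry=(1,1,1)
15. T2 CAS -> counter=12 r=(10,11,10) succ=(2,1,1) retry=(1,1,1)
16. T2 LOAD -> counter=12 r=(10,12,10) succ=(2,1,1) retry=(1,1,1)
17. T2 CAS -> counter=13 r=(10,12,10) succ=(2,2,1) retry=(1,1,1)
18. T1 CAS -> counter=13 r=(10,12,10) succ=(2,2,1) retry=(2,1,1)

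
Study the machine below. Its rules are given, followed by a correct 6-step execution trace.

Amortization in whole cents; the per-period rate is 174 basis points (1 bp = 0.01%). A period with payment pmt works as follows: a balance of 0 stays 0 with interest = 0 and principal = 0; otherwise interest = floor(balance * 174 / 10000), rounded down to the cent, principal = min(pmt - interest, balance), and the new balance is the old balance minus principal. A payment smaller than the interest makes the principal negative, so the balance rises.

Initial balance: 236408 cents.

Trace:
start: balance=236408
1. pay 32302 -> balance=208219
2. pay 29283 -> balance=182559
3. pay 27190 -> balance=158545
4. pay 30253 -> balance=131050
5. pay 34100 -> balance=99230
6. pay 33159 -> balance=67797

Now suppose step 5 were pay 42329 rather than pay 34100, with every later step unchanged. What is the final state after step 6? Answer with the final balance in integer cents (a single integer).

(re-executing from step 5 with the substitution; state before step 5: balance=131050)
5. pay 42329 -> balance=91001
6. pay 33159 -> balance=59425

59425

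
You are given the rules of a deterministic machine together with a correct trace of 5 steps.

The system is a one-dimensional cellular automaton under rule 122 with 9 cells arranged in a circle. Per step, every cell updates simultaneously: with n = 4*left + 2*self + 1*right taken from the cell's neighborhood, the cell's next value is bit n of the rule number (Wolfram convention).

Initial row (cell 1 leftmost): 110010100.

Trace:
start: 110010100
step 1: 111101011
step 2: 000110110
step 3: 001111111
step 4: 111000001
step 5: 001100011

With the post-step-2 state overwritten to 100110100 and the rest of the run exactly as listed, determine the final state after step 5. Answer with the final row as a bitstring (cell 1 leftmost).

state after step 2 := 100110100
step 3: 011111011
step 4: 110001111
step 5: 011011000

011011000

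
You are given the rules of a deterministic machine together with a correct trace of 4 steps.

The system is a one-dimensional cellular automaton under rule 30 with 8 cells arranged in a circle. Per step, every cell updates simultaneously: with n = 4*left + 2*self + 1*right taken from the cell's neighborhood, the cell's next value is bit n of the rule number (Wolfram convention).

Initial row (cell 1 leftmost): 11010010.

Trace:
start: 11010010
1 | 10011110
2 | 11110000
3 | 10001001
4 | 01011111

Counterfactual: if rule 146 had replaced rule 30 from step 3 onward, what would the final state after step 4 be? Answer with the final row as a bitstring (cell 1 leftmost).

(re-executing steps 3..4 under rule 146; state before step 3: 11110000)
3 | 01101001
4 | 00000110

00000110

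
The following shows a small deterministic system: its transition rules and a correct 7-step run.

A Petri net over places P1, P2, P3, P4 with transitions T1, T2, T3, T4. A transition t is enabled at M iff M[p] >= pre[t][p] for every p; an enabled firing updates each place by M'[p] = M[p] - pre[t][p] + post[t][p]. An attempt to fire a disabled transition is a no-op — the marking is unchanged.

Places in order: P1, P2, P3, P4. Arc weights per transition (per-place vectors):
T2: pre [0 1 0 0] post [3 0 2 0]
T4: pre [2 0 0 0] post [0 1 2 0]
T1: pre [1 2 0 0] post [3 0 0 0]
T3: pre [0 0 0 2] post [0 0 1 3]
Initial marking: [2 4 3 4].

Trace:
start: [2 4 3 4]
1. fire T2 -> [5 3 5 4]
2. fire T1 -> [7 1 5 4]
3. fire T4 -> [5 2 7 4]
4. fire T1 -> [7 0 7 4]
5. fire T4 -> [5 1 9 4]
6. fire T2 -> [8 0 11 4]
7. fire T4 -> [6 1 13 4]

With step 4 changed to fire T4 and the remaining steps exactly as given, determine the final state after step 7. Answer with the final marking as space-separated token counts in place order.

(re-executing from step 4 with the substitution; state before step 4: [5 2 7 4])
4. fire T4 -> [3 3 9 4]
5. fire T4 -> [1 4 11 4]
6. fire T2 -> [4 3 13 4]
7. fire T4 -> [2 4 15 4]

2 4 15 4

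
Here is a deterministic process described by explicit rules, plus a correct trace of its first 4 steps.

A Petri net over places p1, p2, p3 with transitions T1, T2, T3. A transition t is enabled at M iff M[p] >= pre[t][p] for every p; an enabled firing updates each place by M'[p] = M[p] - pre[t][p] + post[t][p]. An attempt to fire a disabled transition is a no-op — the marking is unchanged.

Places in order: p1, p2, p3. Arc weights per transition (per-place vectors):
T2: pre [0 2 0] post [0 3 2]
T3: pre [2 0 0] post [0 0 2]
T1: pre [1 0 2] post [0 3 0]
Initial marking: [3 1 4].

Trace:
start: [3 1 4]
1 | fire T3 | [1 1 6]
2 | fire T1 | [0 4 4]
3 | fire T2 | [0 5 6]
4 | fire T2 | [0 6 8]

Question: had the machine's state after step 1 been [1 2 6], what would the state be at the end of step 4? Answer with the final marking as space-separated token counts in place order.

0 7 8

state after step 1 := [1 2 6]
2 | fire T1 | [0 5 4]
3 | fire T2 | [0 6 6]
4 | fire T2 | [0 7 8]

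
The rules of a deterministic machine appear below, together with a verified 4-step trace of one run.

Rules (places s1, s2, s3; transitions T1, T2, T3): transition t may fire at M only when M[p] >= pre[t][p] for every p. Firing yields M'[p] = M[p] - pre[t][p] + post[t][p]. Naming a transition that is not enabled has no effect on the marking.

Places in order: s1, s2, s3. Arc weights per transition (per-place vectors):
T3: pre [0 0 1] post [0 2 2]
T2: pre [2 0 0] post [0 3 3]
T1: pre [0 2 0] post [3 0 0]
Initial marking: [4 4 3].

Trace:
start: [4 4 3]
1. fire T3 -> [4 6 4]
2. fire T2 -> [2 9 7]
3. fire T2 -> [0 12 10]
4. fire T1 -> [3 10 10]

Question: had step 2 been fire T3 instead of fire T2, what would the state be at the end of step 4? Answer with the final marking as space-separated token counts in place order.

5 9 8

(re-executing from step 2 with the substitution; state before step 2: [4 6 4])
2. fire T3 -> [4 8 5]
3. fire T2 -> [2 11 8]
4. fire T1 -> [5 9 8]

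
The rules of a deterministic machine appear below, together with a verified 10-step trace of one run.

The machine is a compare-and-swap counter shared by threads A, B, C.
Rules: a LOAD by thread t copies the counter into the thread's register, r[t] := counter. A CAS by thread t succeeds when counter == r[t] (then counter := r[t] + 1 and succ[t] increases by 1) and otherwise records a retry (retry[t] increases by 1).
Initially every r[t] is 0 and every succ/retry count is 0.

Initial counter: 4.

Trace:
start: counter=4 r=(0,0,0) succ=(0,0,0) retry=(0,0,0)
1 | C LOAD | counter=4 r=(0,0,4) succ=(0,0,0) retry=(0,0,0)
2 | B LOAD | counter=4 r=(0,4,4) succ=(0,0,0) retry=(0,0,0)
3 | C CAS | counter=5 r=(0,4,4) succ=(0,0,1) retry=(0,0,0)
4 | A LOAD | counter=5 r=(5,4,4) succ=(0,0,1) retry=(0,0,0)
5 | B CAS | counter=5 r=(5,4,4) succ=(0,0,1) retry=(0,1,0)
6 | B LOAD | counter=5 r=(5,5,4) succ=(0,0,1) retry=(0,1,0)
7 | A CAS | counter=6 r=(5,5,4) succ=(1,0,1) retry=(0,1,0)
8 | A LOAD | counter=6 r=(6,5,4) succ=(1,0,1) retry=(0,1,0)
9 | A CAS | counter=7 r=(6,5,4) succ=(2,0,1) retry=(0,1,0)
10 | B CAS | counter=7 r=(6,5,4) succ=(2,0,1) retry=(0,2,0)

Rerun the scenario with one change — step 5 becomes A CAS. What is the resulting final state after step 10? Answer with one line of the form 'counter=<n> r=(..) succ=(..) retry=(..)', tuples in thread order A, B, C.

counter=7 r=(6,6,4) succ=(2,0,1) retry=(1,1,0)

(re-executing from step 5 with the substitution; state before step 5: counter=5 r=(5,4,4) succ=(0,0,1) retry=(0,0,0))
5 | A CAS | counter=6 r=(5,4,4) succ=(1,0,1) retry=(0,0,0)
6 | B LOAD | counter=6 r=(5,6,4) succ=(1,0,1) retry=(0,0,0)
7 | A CAS | counter=6 r=(5,6,4) succ=(1,0,1) retry=(1,0,0)
8 | A LOAD | counter=6 r=(6,6,4) succ=(1,0,1) retry=(1,0,0)
9 | A CAS | counter=7 r=(6,6,4) succ=(2,0,1) retry=(1,0,0)
10 | B CAS | counter=7 r=(6,6,4) succ=(2,0,1) retry=(1,1,0)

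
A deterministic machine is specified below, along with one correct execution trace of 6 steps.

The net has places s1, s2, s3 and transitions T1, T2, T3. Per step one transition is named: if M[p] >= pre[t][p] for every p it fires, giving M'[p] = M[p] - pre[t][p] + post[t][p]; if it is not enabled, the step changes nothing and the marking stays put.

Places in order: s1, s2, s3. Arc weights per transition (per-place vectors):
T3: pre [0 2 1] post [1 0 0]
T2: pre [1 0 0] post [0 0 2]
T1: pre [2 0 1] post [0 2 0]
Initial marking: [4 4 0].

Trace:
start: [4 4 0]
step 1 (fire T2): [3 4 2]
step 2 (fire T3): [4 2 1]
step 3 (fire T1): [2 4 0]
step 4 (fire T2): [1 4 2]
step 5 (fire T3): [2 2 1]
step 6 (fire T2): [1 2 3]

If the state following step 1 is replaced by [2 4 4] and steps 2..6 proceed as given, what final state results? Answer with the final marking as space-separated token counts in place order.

state after step 1 := [2 4 4]
step 2 (fire T3): [3 2 3]
step 3 (fire T1): [1 4 2]
step 4 (fire T2): [0 4 4]
step 5 (fire T3): [1 2 3]
step 6 (fire T2): [0 2 5]

0 2 5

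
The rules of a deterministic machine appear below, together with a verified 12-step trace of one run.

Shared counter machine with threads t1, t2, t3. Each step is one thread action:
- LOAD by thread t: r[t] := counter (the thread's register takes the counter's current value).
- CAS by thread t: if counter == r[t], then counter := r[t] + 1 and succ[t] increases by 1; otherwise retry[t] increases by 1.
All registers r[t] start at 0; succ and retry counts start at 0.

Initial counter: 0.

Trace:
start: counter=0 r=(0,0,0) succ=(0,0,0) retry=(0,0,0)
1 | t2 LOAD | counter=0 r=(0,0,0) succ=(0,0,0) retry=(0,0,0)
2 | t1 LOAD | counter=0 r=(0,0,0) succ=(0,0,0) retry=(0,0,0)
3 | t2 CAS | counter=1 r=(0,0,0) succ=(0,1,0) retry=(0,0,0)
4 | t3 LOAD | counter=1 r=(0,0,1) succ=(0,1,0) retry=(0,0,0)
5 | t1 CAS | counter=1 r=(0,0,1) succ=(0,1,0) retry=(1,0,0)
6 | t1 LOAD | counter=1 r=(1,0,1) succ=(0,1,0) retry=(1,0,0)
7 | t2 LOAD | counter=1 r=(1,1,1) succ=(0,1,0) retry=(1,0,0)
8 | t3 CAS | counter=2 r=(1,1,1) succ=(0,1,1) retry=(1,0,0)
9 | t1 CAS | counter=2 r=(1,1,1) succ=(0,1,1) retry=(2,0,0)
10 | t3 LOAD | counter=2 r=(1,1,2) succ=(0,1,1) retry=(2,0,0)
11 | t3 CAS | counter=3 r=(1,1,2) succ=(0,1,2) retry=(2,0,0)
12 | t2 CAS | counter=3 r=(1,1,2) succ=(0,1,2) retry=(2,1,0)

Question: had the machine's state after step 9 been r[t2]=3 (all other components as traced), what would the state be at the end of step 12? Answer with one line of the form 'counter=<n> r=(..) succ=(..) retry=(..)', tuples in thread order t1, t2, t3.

counter=4 r=(1,3,2) succ=(0,2,2) retry=(2,0,0)

state after step 9 := counter=2 r=(1,3,1) succ=(0,1,1) retry=(2,0,0)
10 | t3 LOAD | counter=2 r=(1,3,2) succ=(0,1,1) retry=(2,0,0)
11 | t3 CAS | counter=3 r=(1,3,2) succ=(0,1,2) retry=(2,0,0)
12 | t2 CAS | counter=4 r=(1,3,2) succ=(0,2,2) retry=(2,0,0)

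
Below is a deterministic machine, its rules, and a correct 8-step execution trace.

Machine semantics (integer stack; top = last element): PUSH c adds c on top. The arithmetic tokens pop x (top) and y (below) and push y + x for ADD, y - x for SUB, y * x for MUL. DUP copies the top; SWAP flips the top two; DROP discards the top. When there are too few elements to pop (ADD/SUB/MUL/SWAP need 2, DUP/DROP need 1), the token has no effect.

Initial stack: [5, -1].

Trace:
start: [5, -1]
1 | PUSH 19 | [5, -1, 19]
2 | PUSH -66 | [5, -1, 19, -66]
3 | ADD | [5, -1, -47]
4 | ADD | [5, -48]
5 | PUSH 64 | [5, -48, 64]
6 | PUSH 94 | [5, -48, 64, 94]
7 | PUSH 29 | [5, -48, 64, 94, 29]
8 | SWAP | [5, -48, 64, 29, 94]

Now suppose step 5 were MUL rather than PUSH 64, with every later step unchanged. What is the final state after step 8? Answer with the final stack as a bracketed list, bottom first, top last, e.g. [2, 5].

[-240, 29, 94]

(re-executing from step 5 with the substitution; state before step 5: [5, -48])
5 | MUL | [-240]
6 | PUSH 94 | [-240, 94]
7 | PUSH 29 | [-240, 94, 29]
8 | SWAP | [-240, 29, 94]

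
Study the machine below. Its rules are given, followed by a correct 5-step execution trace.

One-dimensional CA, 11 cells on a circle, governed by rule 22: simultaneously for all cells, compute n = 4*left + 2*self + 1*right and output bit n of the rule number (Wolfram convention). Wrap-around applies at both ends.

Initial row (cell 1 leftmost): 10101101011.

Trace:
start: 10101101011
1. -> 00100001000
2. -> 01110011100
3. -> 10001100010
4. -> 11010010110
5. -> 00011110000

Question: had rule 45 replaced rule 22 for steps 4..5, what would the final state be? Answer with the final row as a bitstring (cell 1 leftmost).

(re-executing steps 4..5 under rule 45; state before step 4: 10001100010)
4. -> 10101001011
5. -> 01111001110

01111001110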